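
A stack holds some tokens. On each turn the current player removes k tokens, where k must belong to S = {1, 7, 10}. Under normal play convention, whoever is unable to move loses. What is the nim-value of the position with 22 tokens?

1

G(0) = 0
G(1) = mex{0} = 1
G(2) = mex{1} = 0
G(3) = mex{0} = 1
G(4) = mex{1} = 0
G(5) = mex{0} = 1
G(6) = mex{1} = 0
G(7) = mex{0,0} = 1
G(8) = mex{1,1} = 0
G(9) = mex{0,0} = 1
G(10) = mex{1,1,0} = 2
G(11) = mex{2,0,1} = 3
G(12) = mex{3,1,0} = 2
G(13) = mex{2,0,1} = 3
G(14) = mex{3,1,0} = 2
G(15) = mex{2,0,1} = 3
G(16) = mex{3,1,0} = 2
G(17) = mex{2,2,1} = 0
G(18) = mex{0,3,0} = 1
G(19) = mex{1,2,1} = 0
G(20) = mex{0,3,2} = 1
G(21) = mex{1,2,3} = 0
G(22) = mex{0,3,2} = 1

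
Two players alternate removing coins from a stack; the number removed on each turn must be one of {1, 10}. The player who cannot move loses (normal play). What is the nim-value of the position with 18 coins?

n :  0  1  2  3  4  5  6  7  8  9 10 11 12 13 14 15 16 17 18
G :  0  1  0  1  0  1  0  1  0  1  2  0  1  0  1  0  1  0  1

1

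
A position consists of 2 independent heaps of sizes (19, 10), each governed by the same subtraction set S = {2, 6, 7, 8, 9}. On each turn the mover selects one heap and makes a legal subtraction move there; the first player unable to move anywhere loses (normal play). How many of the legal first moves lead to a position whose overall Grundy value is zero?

All heaps use S = {2, 6, 7, 8, 9}:
G(0) = 0
G(1) = mex{} = 0
G(2) = mex{0} = 1
G(3) = mex{0} = 1
G(4) = mex{1} = 0
G(5) = mex{1} = 0
G(6) = mex{0,0} = 1
G(7) = mex{0,0,0} = 1
G(8) = mex{1,1,0,0} = 2
G(9) = mex{1,1,1,0,0} = 2
G(10) = mex{2,0,1,1,0} = 3
G(11) = mex{2,0,0,1,1} = 3
G(12) = mex{3,1,0,0,1} = 2
G(13) = mex{3,1,1,0,0} = 2
G(14) = mex{2,2,1,1,0} = 3
G(15) = mex{2,2,2,1,1} = 0
G(16) = mex{3,3,2,2,1} = 0
G(17) = mex{0,3,3,2,2} = 1
G(18) = mex{0,2,3,3,2} = 1
G(19) = mex{1,2,2,3,3} = 0
Heap A: G(19) = 0.
Heap B: G(10) = 3.
Combined Grundy value = 0 ⊕ 3 = 3.
A winning move leaves total XOR = 0, i.e. changes one component's Grundy value g to g ⊕ X where X is the current total.
Heap A: need g' = 0⊕3 = 3. Options: 19−2→G=1, 19−6→G=2, 19−7→G=2, 19−8→G=3, 19−9→G=3. Hits: 2.
Heap B: need g' = 3⊕3 = 0. Options: 10−2→G=2, 10−6→G=0, 10−7→G=1, 10−8→G=1, 10−9→G=0. Hits: 2.

4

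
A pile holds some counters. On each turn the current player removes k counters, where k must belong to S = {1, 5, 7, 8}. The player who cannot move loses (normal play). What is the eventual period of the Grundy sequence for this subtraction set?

15

G(0) = 0
G(1) = mex{0} = 1
G(2) = mex{1} = 0
G(3) = mex{0} = 1
G(4) = mex{1} = 0
G(5) = mex{0,0} = 1
G(6) = mex{1,1} = 0
G(7) = mex{0,0,0} = 1
G(8) = mex{1,1,1,0} = 2
G(9) = mex{2,0,0,1} = 3
G(10) = mex{3,1,1,0} = 2
G(11) = mex{2,0,0,1} = 3
G(12) = mex{3,1,1,0} = 2
G(13) = mex{2,2,0,1} = 3
G(14) = mex{3,3,1,0} = 2
G(15) = mex{2,2,2,1} = 0
G(16) = mex{0,3,3,2} = 1
G(17) = mex{1,2,2,3} = 0
G(18) = mex{0,3,3,2} = 1
G(19) = mex{1,2,2,3} = 0
G(20) = mex{0,0,3,2} = 1
G(21) = mex{1,1,2,3} = 0
G(22) = mex{0,0,0,2} = 1
G(23) = mex{1,1,1,0} = 2
G(24) = mex{2,0,0,1} = 3
G(25) = mex{3,1,1,0} = 2
G(26) = mex{2,0,0,1} = 3
G(27) = mex{3,1,1,0} = 2
G(28) = mex{2,2,0,1} = 3
G(29) = mex{3,3,1,0} = 2
G(30) = mex{2,2,2,1} = 0
G(31) = mex{0,3,3,2} = 1
G(n+15) = G(n) holds for n = 0,…,7 (a full window of length max(S) = 8), so the sequence is purely periodic with period 15.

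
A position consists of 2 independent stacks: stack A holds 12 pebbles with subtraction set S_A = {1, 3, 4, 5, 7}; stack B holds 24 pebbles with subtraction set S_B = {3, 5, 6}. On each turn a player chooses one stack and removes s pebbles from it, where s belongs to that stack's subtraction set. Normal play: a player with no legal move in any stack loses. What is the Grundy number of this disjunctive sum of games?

0

Stack A, S = {1, 3, 4, 5, 7}:
n :  0  1  2  3  4  5  6  7  8  9 10 11 12
G :  0  1  0  1  2  3  2  3  0  1  0  1  2
G_A(12) = 2.
Stack B, S = {3, 5, 6}:
G(0) = 0
G(1) = mex{} = 0
G(2) = mex{} = 0
G(3) = mex{0} = 1
G(4) = mex{0} = 1
G(5) = mex{0,0} = 1
G(6) = mex{1,0,0} = 2
G(7) = mex{1,0,0} = 2
G(8) = mex{1,1,0} = 2
G(9) = mex{2,1,1} = 0
G(10) = mex{2,1,1} = 0
G(11) = mex{2,2,1} = 0
G(12) = mex{0,2,2} = 1
G(13) = mex{0,2,2} = 1
G(14) = mex{0,0,2} = 1
G(15) = mex{1,0,0} = 2
G(16) = mex{1,0,0} = 2
G(17) = mex{1,1,0} = 2
G(18) = mex{2,1,1} = 0
G(19) = mex{2,1,1} = 0
G(20) = mex{2,2,1} = 0
G(21) = mex{0,2,2} = 1
G(22) = mex{0,2,2} = 1
G(23) = mex{0,0,2} = 1
G(24) = mex{1,0,0} = 2
G_B(24) = 2.
Combined Grundy value = 2 ⊕ 2 = 0.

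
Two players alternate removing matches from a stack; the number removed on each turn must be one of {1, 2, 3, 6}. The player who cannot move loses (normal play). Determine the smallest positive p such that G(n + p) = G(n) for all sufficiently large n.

4

n :  0  1  2  3  4  5  6  7  8  9 10 11 12 13 14
G :  0  1  2  3  0  1  2  3  0  1  2  3  0  1  2
G(n+4) = G(n) holds for n = 0,…,5 (a full window of length max(S) = 6), so the sequence is purely periodic with period 4.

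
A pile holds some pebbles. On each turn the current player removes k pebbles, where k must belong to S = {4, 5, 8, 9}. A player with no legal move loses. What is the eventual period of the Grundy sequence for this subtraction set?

13

n :  0  1  2  3  4  5  6  7  8  9 10 11 12 13 14 15 16 17 18 19 20 21 22 23 24 25 26 27
G :  0  0  0  0  1  1  1  1  2  2  2  2  3  0  0  0  0  1  1  1  1  2  2  2  2  3  0  0
G(n+13) = G(n) holds for n = 0,…,8 (a full window of length max(S) = 9), so the sequence is purely periodic with period 13.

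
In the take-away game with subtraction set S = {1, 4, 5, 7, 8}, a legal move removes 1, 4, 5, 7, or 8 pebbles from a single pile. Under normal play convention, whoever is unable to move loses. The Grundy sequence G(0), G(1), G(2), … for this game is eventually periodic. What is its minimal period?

G(0) = 0
G(1) = mex{0} = 1
G(2) = mex{1} = 0
G(3) = mex{0} = 1
G(4) = mex{1,0} = 2
G(5) = mex{2,1,0} = 3
G(6) = mex{3,0,1} = 2
G(7) = mex{2,1,0,0} = 3
G(8) = mex{3,2,1,1,0} = 4
G(9) = mex{4,3,2,0,1} = 5
G(10) = mex{5,2,3,1,0} = 4
G(11) = mex{4,3,2,2,1} = 0
G(12) = mex{0,4,3,3,2} = 1
G(13) = mex{1,5,4,2,3} = 0
G(14) = mex{0,4,5,3,2} = 1
G(15) = mex{1,0,4,4,3} = 2
G(16) = mex{2,1,0,5,4} = 3
G(17) = mex{3,0,1,4,5} = 2
G(18) = mex{2,1,0,0,4} = 3
G(19) = mex{3,2,1,1,0} = 4
G(20) = mex{4,3,2,0,1} = 5
G(21) = mex{5,2,3,1,0} = 4
G(22) = mex{4,3,2,2,1} = 0
G(23) = mex{0,4,3,3,2} = 1
G(n+11) = G(n) holds for n = 0,…,7 (a full window of length max(S) = 8), so the sequence is purely periodic with period 11.

11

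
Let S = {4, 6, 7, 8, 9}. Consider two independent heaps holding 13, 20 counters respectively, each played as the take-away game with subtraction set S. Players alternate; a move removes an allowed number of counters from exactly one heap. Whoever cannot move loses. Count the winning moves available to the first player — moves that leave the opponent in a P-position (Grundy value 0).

7

All heaps use S = {4, 6, 7, 8, 9}:
G(0) = 0
G(1) = mex{} = 0
G(2) = mex{} = 0
G(3) = mex{} = 0
G(4) = mex{0} = 1
G(5) = mex{0} = 1
G(6) = mex{0,0} = 1
G(7) = mex{0,0,0} = 1
G(8) = mex{1,0,0,0} = 2
G(9) = mex{1,0,0,0,0} = 2
G(10) = mex{1,1,0,0,0} = 2
G(11) = mex{1,1,1,0,0} = 2
G(12) = mex{2,1,1,1,0} = 3
G(13) = mex{2,1,1,1,1} = 0
G(14) = mex{2,2,1,1,1} = 0
G(15) = mex{2,2,2,1,1} = 0
G(16) = mex{3,2,2,2,1} = 0
G(17) = mex{0,2,2,2,2} = 1
G(18) = mex{0,3,2,2,2} = 1
G(19) = mex{0,0,3,2,2} = 1
G(20) = mex{0,0,0,3,2} = 1
Heap A: G(13) = 0.
Heap B: G(20) = 1.
Combined Grundy value = 0 ⊕ 1 = 1.
A winning move leaves total XOR = 0, i.e. changes one component's Grundy value g to g ⊕ X where X is the current total.
Heap A: need g' = 0⊕1 = 1. Options: 13−4→G=2, 13−6→G=1, 13−7→G=1, 13−8→G=1, 13−9→G=1. Hits: 4.
Heap B: need g' = 1⊕1 = 0. Options: 20−4→G=0, 20−6→G=0, 20−7→G=0, 20−8→G=3, 20−9→G=2. Hits: 3.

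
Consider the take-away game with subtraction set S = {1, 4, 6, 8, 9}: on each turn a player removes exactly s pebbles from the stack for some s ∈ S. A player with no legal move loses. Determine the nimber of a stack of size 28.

2

n :  0  1  2  3  4  5  6  7  8  9 10 11 12 13 14 15 16 17 18 19 20 21 22 23 24 25 26 27 28
G :  0  1  0  1  2  0  1  0  1  2  3  2  0  1  2  3  2  0  1  0  1  2  0  1  0  1  2  3  2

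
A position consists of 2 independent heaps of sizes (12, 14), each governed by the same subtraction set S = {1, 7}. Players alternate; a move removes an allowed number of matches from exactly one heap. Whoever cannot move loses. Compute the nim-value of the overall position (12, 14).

0

All heaps use S = {1, 7}:
G(0) = 0
G(1) = mex{0} = 1
G(2) = mex{1} = 0
G(3) = mex{0} = 1
G(4) = mex{1} = 0
G(5) = mex{0} = 1
G(6) = mex{1} = 0
G(7) = mex{0,0} = 1
G(8) = mex{1,1} = 0
G(9) = mex{0,0} = 1
G(10) = mex{1,1} = 0
G(11) = mex{0,0} = 1
G(12) = mex{1,1} = 0
G(13) = mex{0,0} = 1
G(14) = mex{1,1} = 0
Heap A: G(12) = 0.
Heap B: G(14) = 0.
Combined Grundy value = 0 ⊕ 0 = 0.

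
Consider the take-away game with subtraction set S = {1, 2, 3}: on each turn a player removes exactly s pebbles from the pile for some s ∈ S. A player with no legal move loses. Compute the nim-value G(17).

1

G(0) = 0
G(1) = mex{0} = 1
G(2) = mex{1,0} = 2
G(3) = mex{2,1,0} = 3
G(4) = mex{3,2,1} = 0
G(5) = mex{0,3,2} = 1
G(6) = mex{1,0,3} = 2
G(7) = mex{2,1,0} = 3
G(8) = mex{3,2,1} = 0
G(9) = mex{0,3,2} = 1
G(10) = mex{1,0,3} = 2
G(11) = mex{2,1,0} = 3
G(12) = mex{3,2,1} = 0
G(13) = mex{0,3,2} = 1
G(14) = mex{1,0,3} = 2
G(15) = mex{2,1,0} = 3
G(16) = mex{3,2,1} = 0
G(17) = mex{0,3,2} = 1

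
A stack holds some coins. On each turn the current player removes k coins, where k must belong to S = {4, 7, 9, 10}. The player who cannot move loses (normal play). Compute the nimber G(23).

G(0) = 0
G(1) = mex{} = 0
G(2) = mex{} = 0
G(3) = mex{} = 0
G(4) = mex{0} = 1
G(5) = mex{0} = 1
G(6) = mex{0} = 1
G(7) = mex{0,0} = 1
G(8) = mex{1,0} = 2
G(9) = mex{1,0,0} = 2
G(10) = mex{1,0,0,0} = 2
G(11) = mex{1,1,0,0} = 2
G(12) = mex{2,1,0,0} = 3
G(13) = mex{2,1,1,0} = 3
G(14) = mex{2,1,1,1} = 0
G(15) = mex{2,2,1,1} = 0
G(16) = mex{3,2,1,1} = 0
G(17) = mex{3,2,2,1} = 0
G(18) = mex{0,2,2,2} = 1
G(19) = mex{0,3,2,2} = 1
G(20) = mex{0,3,2,2} = 1
G(21) = mex{0,0,3,2} = 1
G(22) = mex{1,0,3,3} = 2
G(23) = mex{1,0,0,3} = 2

2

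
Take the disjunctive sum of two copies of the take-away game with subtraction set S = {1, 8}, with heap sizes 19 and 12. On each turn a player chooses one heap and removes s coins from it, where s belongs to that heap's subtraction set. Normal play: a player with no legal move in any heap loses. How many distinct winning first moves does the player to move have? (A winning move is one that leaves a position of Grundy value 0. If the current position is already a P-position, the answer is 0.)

All heaps use S = {1, 8}:
G(0) = 0
G(1) = mex{0} = 1
G(2) = mex{1} = 0
G(3) = mex{0} = 1
G(4) = mex{1} = 0
G(5) = mex{0} = 1
G(6) = mex{1} = 0
G(7) = mex{0} = 1
G(8) = mex{1,0} = 2
G(9) = mex{2,1} = 0
G(10) = mex{0,0} = 1
G(11) = mex{1,1} = 0
G(12) = mex{0,0} = 1
G(13) = mex{1,1} = 0
G(14) = mex{0,0} = 1
G(15) = mex{1,1} = 0
G(16) = mex{0,2} = 1
G(17) = mex{1,0} = 2
G(18) = mex{2,1} = 0
G(19) = mex{0,0} = 1
Heap A: G(19) = 1.
Heap B: G(12) = 1.
Combined Grundy value = 1 ⊕ 1 = 0.
A winning move leaves total XOR = 0, i.e. changes one component's Grundy value g to g ⊕ X where X is the current total.
Heap A: target g' = 1⊕0 = 1, but every legal move changes the Grundy value (mex property), so 0 moves.
Heap B: target g' = 1⊕0 = 1, but every legal move changes the Grundy value (mex property), so 0 moves.

0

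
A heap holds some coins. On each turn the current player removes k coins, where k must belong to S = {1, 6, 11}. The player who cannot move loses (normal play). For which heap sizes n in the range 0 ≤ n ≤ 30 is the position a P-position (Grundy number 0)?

0, 2, 4, 7, 9, 12, 14, 16, 19, 21, 24, 26, 28

n :  0  1  2  3  4  5  6  7  8  9 10 11 12 13 14 15 16 17 18 19 20 21 22 23 24 25 26 27 28 29 30
G :  0  1  0  1  0  1  2  0  1  0  1  2  0  1  0  1  0  1  2  0  1  0  1  2  0  1  0  1  0  1  2
P-positions are exactly the n with G(n) = 0.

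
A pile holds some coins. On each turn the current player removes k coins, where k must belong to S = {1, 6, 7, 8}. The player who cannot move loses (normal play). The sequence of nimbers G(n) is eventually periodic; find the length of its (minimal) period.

13

n :  0  1  2  3  4  5  6  7  8  9 10 11 12 13 14 15 16 17 18 19 20 21 22 23 24 25 26 27
G :  0  1  0  1  0  1  2  3  2  3  2  3  4  0  1  0  1  0  1  2  3  2  3  2  3  4  0  1
G(n+13) = G(n) holds for n = 0,…,7 (a full window of length max(S) = 8), so the sequence is purely periodic with period 13.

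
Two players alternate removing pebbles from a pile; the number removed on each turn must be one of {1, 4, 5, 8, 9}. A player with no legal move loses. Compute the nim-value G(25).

1

G(0) = 0
G(1) = mex{0} = 1
G(2) = mex{1} = 0
G(3) = mex{0} = 1
G(4) = mex{1,0} = 2
G(5) = mex{2,1,0} = 3
G(6) = mex{3,0,1} = 2
G(7) = mex{2,1,0} = 3
G(8) = mex{3,2,1,0} = 4
G(9) = mex{4,3,2,1,0} = 5
G(10) = mex{5,2,3,0,1} = 4
G(11) = mex{4,3,2,1,0} = 5
G(12) = mex{5,4,3,2,1} = 0
G(13) = mex{0,5,4,3,2} = 1
G(14) = mex{1,4,5,2,3} = 0
G(15) = mex{0,5,4,3,2} = 1
G(16) = mex{1,0,5,4,3} = 2
G(17) = mex{2,1,0,5,4} = 3
G(18) = mex{3,0,1,4,5} = 2
G(19) = mex{2,1,0,5,4} = 3
G(20) = mex{3,2,1,0,5} = 4
G(21) = mex{4,3,2,1,0} = 5
G(22) = mex{5,2,3,0,1} = 4
G(23) = mex{4,3,2,1,0} = 5
G(24) = mex{5,4,3,2,1} = 0
G(25) = mex{0,5,4,3,2} = 1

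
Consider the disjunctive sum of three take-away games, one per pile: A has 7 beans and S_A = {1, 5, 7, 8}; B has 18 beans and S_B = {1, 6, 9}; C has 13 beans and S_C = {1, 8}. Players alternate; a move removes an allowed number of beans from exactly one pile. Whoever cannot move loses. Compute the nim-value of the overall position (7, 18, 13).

0

Pile A, S = {1, 5, 7, 8}:
n : 0 1 2 3 4 5 6 7
G : 0 1 0 1 0 1 0 1
G_A(7) = 1.
Pile B, S = {1, 6, 9}:
G(0) = 0
G(1) = mex{0} = 1
G(2) = mex{1} = 0
G(3) = mex{0} = 1
G(4) = mex{1} = 0
G(5) = mex{0} = 1
G(6) = mex{1,0} = 2
G(7) = mex{2,1} = 0
G(8) = mex{0,0} = 1
G(9) = mex{1,1,0} = 2
G(10) = mex{2,0,1} = 3
G(11) = mex{3,1,0} = 2
G(12) = mex{2,2,1} = 0
G(13) = mex{0,0,0} = 1
G(14) = mex{1,1,1} = 0
G(15) = mex{0,2,2} = 1
G(16) = mex{1,3,0} = 2
G(17) = mex{2,2,1} = 0
G(18) = mex{0,0,2} = 1
G_B(18) = 1.
Pile C, S = {1, 8}:
n :  0  1  2  3  4  5  6  7  8  9 10 11 12 13
G :  0  1  0  1  0  1  0  1  2  0  1  0  1  0
G_C(13) = 0.
Combined Grundy value = 1 ⊕ 1 ⊕ 0 = 0.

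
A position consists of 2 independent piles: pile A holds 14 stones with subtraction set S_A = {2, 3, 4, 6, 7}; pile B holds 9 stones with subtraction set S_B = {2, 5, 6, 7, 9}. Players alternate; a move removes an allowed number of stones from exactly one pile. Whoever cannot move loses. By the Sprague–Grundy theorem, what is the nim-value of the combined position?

Pile A, S = {2, 3, 4, 6, 7}:
G(0) = 0
G(1) = mex{} = 0
G(2) = mex{0} = 1
G(3) = mex{0,0} = 1
G(4) = mex{1,0,0} = 2
G(5) = mex{1,1,0} = 2
G(6) = mex{2,1,1,0} = 3
G(7) = mex{2,2,1,0,0} = 3
G(8) = mex{3,2,2,1,0} = 4
G(9) = mex{3,3,2,1,1} = 0
G(10) = mex{4,3,3,2,1} = 0
G(11) = mex{0,4,3,2,2} = 1
G(12) = mex{0,0,4,3,2} = 1
G(13) = mex{1,0,0,3,3} = 2
G(14) = mex{1,1,0,4,3} = 2
G_A(14) = 2.
Pile B, S = {2, 5, 6, 7, 9}:
n : 0 1 2 3 4 5 6 7 8 9
G : 0 0 1 1 0 2 1 3 2 2
G_B(9) = 2.
Combined Grundy value = 2 ⊕ 2 = 0.

0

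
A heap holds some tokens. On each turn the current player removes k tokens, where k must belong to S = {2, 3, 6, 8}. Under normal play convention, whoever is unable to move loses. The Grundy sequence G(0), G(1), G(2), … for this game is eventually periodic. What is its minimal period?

G(0) = 0
G(1) = mex{} = 0
G(2) = mex{0} = 1
G(3) = mex{0,0} = 1
G(4) = mex{1,0} = 2
G(5) = mex{1,1} = 0
G(6) = mex{2,1,0} = 3
G(7) = mex{0,2,0} = 1
G(8) = mex{3,0,1,0} = 2
G(9) = mex{1,3,1,0} = 2
G(10) = mex{2,1,2,1} = 0
G(11) = mex{2,2,0,1} = 3
G(12) = mex{0,2,3,2} = 1
G(13) = mex{3,0,1,0} = 2
G(14) = mex{1,3,2,3} = 0
G(15) = mex{2,1,2,1} = 0
G(16) = mex{0,2,0,2} = 1
G(17) = mex{0,0,3,2} = 1
G(18) = mex{1,0,1,0} = 2
G(19) = mex{1,1,2,3} = 0
G(20) = mex{2,1,0,1} = 3
G(21) = mex{0,2,0,2} = 1
G(22) = mex{3,0,1,0} = 2
G(23) = mex{1,3,1,0} = 2
G(24) = mex{2,1,2,1} = 0
G(25) = mex{2,2,0,1} = 3
G(26) = mex{0,2,3,2} = 1
G(27) = mex{3,0,1,0} = 2
G(28) = mex{1,3,2,3} = 0
G(29) = mex{2,1,2,1} = 0
G(n+14) = G(n) holds for n = 0,…,7 (a full window of length max(S) = 8), so the sequence is purely periodic with period 14.

14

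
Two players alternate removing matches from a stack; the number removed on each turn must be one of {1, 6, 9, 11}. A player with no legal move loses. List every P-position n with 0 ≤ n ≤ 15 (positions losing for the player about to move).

0, 2, 4, 7, 12, 14

G(0) = 0
G(1) = mex{0} = 1
G(2) = mex{1} = 0
G(3) = mex{0} = 1
G(4) = mex{1} = 0
G(5) = mex{0} = 1
G(6) = mex{1,0} = 2
G(7) = mex{2,1} = 0
G(8) = mex{0,0} = 1
G(9) = mex{1,1,0} = 2
G(10) = mex{2,0,1} = 3
G(11) = mex{3,1,0,0} = 2
G(12) = mex{2,2,1,1} = 0
G(13) = mex{0,0,0,0} = 1
G(14) = mex{1,1,1,1} = 0
G(15) = mex{0,2,2,0} = 1
P-positions are exactly the n with G(n) = 0.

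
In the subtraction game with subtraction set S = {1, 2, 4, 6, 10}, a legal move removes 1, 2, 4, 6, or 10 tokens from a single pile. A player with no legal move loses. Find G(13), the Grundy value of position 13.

2

G(0) = 0
G(1) = mex{0} = 1
G(2) = mex{1,0} = 2
G(3) = mex{2,1} = 0
G(4) = mex{0,2,0} = 1
G(5) = mex{1,0,1} = 2
G(6) = mex{2,1,2,0} = 3
G(7) = mex{3,2,0,1} = 4
G(8) = mex{4,3,1,2} = 0
G(9) = mex{0,4,2,0} = 1
G(10) = mex{1,0,3,1,0} = 2
G(11) = mex{2,1,4,2,1} = 0
G(12) = mex{0,2,0,3,2} = 1
G(13) = mex{1,0,1,4,0} = 2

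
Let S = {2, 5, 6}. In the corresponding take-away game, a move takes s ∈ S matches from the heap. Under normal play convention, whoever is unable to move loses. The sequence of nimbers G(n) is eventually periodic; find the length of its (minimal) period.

n :  0  1  2  3  4  5  6  7  8  9 10 11 12 13 14 15 16 17 18 19 20 21 22 23
G :  0  0  1  1  0  2  1  3  0  2  1  0  0  1  1  0  2  1  3  0  2  1  0  0
G(n+11) = G(n) holds for n = 0,…,5 (a full window of length max(S) = 6), so the sequence is purely periodic with period 11.

11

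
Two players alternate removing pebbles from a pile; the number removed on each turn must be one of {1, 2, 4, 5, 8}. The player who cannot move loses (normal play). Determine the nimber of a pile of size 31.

n :  0  1  2  3  4  5  6  7  8  9 10 11 12 13 14 15 16 17 18 19 20 21 22 23 24 25 26 27 28 29 30 31
G :  0  1  2  0  1  2  0  1  2  0  1  2  0  1  2  0  1  2  0  1  2  0  1  2  0  1  2  0  1  2  0  1

1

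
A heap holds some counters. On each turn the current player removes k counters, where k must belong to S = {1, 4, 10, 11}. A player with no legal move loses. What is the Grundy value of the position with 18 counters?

2

G(0) = 0
G(1) = mex{0} = 1
G(2) = mex{1} = 0
G(3) = mex{0} = 1
G(4) = mex{1,0} = 2
G(5) = mex{2,1} = 0
G(6) = mex{0,0} = 1
G(7) = mex{1,1} = 0
G(8) = mex{0,2} = 1
G(9) = mex{1,0} = 2
G(10) = mex{2,1,0} = 3
G(11) = mex{3,0,1,0} = 2
G(12) = mex{2,1,0,1} = 3
G(13) = mex{3,2,1,0} = 4
G(14) = mex{4,3,2,1} = 0
G(15) = mex{0,2,0,2} = 1
G(16) = mex{1,3,1,0} = 2
G(17) = mex{2,4,0,1} = 3
G(18) = mex{3,0,1,0} = 2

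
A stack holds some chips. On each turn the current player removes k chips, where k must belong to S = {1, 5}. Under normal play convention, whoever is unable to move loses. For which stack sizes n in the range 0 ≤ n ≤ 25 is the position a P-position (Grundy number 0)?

0, 2, 4, 6, 8, 10, 12, 14, 16, 18, 20, 22, 24

n :  0  1  2  3  4  5  6  7  8  9 10 11 12 13 14 15 16 17 18 19 20 21 22 23 24 25
G :  0  1  0  1  0  1  0  1  0  1  0  1  0  1  0  1  0  1  0  1  0  1  0  1  0  1
P-positions are exactly the n with G(n) = 0.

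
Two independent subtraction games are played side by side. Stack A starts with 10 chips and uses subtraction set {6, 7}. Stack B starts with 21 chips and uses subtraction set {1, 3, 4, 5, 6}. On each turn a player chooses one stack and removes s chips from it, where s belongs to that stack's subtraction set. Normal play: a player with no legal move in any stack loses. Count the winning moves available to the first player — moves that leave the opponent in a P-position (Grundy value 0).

Stack A, S = {6, 7}:
n :  0  1  2  3  4  5  6  7  8  9 10
G :  0  0  0  0  0  0  1  1  1  1  1
G_A(10) = 1.
Stack B, S = {1, 3, 4, 5, 6}:
G(0) = 0
G(1) = mex{0} = 1
G(2) = mex{1} = 0
G(3) = mex{0,0} = 1
G(4) = mex{1,1,0} = 2
G(5) = mex{2,0,1,0} = 3
G(6) = mex{3,1,0,1,0} = 2
G(7) = mex{2,2,1,0,1} = 3
G(8) = mex{3,3,2,1,0} = 4
G(9) = mex{4,2,3,2,1} = 0
G(10) = mex{0,3,2,3,2} = 1
G(11) = mex{1,4,3,2,3} = 0
G(12) = mex{0,0,4,3,2} = 1
G(13) = mex{1,1,0,4,3} = 2
G(14) = mex{2,0,1,0,4} = 3
G(15) = mex{3,1,0,1,0} = 2
G(16) = mex{2,2,1,0,1} = 3
G(17) = mex{3,3,2,1,0} = 4
G(18) = mex{4,2,3,2,1} = 0
G(19) = mex{0,3,2,3,2} = 1
G(20) = mex{1,4,3,2,3} = 0
G(21) = mex{0,0,4,3,2} = 1
G_B(21) = 1.
Combined Grundy value = 1 ⊕ 1 = 0.
A winning move leaves total XOR = 0, i.e. changes one component's Grundy value g to g ⊕ X where X is the current total.
Stack A: target g' = 1⊕0 = 1, but every legal move changes the Grundy value (mex property), so 0 moves.
Stack B: target g' = 1⊕0 = 1, but every legal move changes the Grundy value (mex property), so 0 moves.

0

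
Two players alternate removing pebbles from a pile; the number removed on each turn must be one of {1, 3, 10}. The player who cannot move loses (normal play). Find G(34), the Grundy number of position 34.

0

n :  0  1  2  3  4  5  6  7  8  9 10 11 12 13 14 15 16 17 18 19 20 21 22 23 24 25 26 27 28 29 30 31 32 33 34
G :  0  1  0  1  0  1  0  1  0  1  2  3  2  0  1  0  1  0  1  0  1  0  1  2  3  2  0  1  0  1  0  1  0  1  0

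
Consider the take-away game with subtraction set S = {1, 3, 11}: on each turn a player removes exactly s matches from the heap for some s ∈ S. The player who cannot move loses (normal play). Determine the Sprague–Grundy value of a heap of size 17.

n :  0  1  2  3  4  5  6  7  8  9 10 11 12 13 14 15 16 17
G :  0  1  0  1  0  1  0  1  0  1  0  1  0  1  0  1  0  1

1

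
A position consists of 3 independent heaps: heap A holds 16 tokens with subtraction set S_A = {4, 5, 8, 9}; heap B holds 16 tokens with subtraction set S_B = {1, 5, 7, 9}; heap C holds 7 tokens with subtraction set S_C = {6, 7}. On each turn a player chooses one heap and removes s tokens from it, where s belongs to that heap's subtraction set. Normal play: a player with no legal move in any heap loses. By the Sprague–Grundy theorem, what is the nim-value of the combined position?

1

Heap A, S = {4, 5, 8, 9}:
n :  0  1  2  3  4  5  6  7  8  9 10 11 12 13 14 15 16
G :  0  0  0  0  1  1  1  1  2  2  2  2  3  0  0  0  0
G_A(16) = 0.
Heap B, S = {1, 5, 7, 9}:
G(0) = 0
G(1) = mex{0} = 1
G(2) = mex{1} = 0
G(3) = mex{0} = 1
G(4) = mex{1} = 0
G(5) = mex{0,0} = 1
G(6) = mex{1,1} = 0
G(7) = mex{0,0,0} = 1
G(8) = mex{1,1,1} = 0
G(9) = mex{0,0,0,0} = 1
G(10) = mex{1,1,1,1} = 0
G(11) = mex{0,0,0,0} = 1
G(12) = mex{1,1,1,1} = 0
G(13) = mex{0,0,0,0} = 1
G(14) = mex{1,1,1,1} = 0
G(15) = mex{0,0,0,0} = 1
G(16) = mex{1,1,1,1} = 0
G_B(16) = 0.
Heap C, S = {6, 7}:
n : 0 1 2 3 4 5 6 7
G : 0 0 0 0 0 0 1 1
G_C(7) = 1.
Combined Grundy value = 0 ⊕ 0 ⊕ 1 = 1.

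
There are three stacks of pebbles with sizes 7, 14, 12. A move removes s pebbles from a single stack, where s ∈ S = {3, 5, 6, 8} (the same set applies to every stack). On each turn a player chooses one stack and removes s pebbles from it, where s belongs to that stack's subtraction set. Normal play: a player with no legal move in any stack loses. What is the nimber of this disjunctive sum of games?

3

All stacks use S = {3, 5, 6, 8}:
n :  0  1  2  3  4  5  6  7  8  9 10 11 12 13 14
G :  0  0  0  1  1  1  2  2  2  3  3  0  0  0  1
Stack A: G(7) = 2.
Stack B: G(14) = 1.
Stack C: G(12) = 0.
Combined Grundy value = 2 ⊕ 1 ⊕ 0 = 3.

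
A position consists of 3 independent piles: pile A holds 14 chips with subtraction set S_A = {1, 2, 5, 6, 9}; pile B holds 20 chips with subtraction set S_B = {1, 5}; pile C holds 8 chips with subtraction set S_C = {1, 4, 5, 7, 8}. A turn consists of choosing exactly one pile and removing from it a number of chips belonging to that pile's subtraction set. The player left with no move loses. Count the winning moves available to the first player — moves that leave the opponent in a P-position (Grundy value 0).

1

Pile A, S = {1, 2, 5, 6, 9}:
n :  0  1  2  3  4  5  6  7  8  9 10 11 12 13 14
G :  0  1  2  0  1  2  3  0  1  2  0  1  2  3  0
G_A(14) = 0.
Pile B, S = {1, 5}:
n :  0  1  2  3  4  5  6  7  8  9 10 11 12 13 14 15 16 17 18 19 20
G :  0  1  0  1  0  1  0  1  0  1  0  1  0  1  0  1  0  1  0  1  0
G_B(20) = 0.
Pile C, S = {1, 4, 5, 7, 8}:
G(0) = 0
G(1) = mex{0} = 1
G(2) = mex{1} = 0
G(3) = mex{0} = 1
G(4) = mex{1,0} = 2
G(5) = mex{2,1,0} = 3
G(6) = mex{3,0,1} = 2
G(7) = mex{2,1,0,0} = 3
G(8) = mex{3,2,1,1,0} = 4
G_C(8) = 4.
Combined Grundy value = 0 ⊕ 0 ⊕ 4 = 4.
A winning move leaves total XOR = 0, i.e. changes one component's Grundy value g to g ⊕ X where X is the current total.
Pile A: need g' = 0⊕4 = 4. Options: 14−1→G=3, 14−2→G=2, 14−5→G=2, 14−6→G=1, 14−9→G=2. Hits: 0.
Pile B: need g' = 0⊕4 = 4. Options: 20−1→G=1, 20−5→G=1. Hits: 0.
Pile C: need g' = 4⊕4 = 0. Options: 8−1→G=3, 8−4→G=2, 8−5→G=1, 8−7→G=1, 8−8→G=0. Hits: 1.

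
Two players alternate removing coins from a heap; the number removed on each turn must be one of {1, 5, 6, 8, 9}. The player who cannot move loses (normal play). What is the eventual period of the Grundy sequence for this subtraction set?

14

G(0) = 0
G(1) = mex{0} = 1
G(2) = mex{1} = 0
G(3) = mex{0} = 1
G(4) = mex{1} = 0
G(5) = mex{0,0} = 1
G(6) = mex{1,1,0} = 2
G(7) = mex{2,0,1} = 3
G(8) = mex{3,1,0,0} = 2
G(9) = mex{2,0,1,1,0} = 3
G(10) = mex{3,1,0,0,1} = 2
G(11) = mex{2,2,1,1,0} = 3
G(12) = mex{3,3,2,0,1} = 4
G(13) = mex{4,2,3,1,0} = 5
G(14) = mex{5,3,2,2,1} = 0
G(15) = mex{0,2,3,3,2} = 1
G(16) = mex{1,3,2,2,3} = 0
G(17) = mex{0,4,3,3,2} = 1
G(18) = mex{1,5,4,2,3} = 0
G(19) = mex{0,0,5,3,2} = 1
G(20) = mex{1,1,0,4,3} = 2
G(21) = mex{2,0,1,5,4} = 3
G(22) = mex{3,1,0,0,5} = 2
G(23) = mex{2,0,1,1,0} = 3
G(24) = mex{3,1,0,0,1} = 2
G(25) = mex{2,2,1,1,0} = 3
G(26) = mex{3,3,2,0,1} = 4
G(27) = mex{4,2,3,1,0} = 5
G(28) = mex{5,3,2,2,1} = 0
G(29) = mex{0,2,3,3,2} = 1
G(n+14) = G(n) holds for n = 0,…,8 (a full window of length max(S) = 9), so the sequence is purely periodic with period 14.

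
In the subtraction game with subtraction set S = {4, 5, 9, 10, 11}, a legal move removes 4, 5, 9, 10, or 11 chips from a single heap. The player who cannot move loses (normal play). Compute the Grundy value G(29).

G(0) = 0
G(1) = mex{} = 0
G(2) = mex{} = 0
G(3) = mex{} = 0
G(4) = mex{0} = 1
G(5) = mex{0,0} = 1
G(6) = mex{0,0} = 1
G(7) = mex{0,0} = 1
G(8) = mex{1,0} = 2
G(9) = mex{1,1,0} = 2
G(10) = mex{1,1,0,0} = 2
G(11) = mex{1,1,0,0,0} = 2
G(12) = mex{2,1,0,0,0} = 3
G(13) = mex{2,2,1,0,0} = 3
G(14) = mex{2,2,1,1,0} = 3
G(15) = mex{2,2,1,1,1} = 0
G(16) = mex{3,2,1,1,1} = 0
G(17) = mex{3,3,2,1,1} = 0
G(18) = mex{3,3,2,2,1} = 0
G(19) = mex{0,3,2,2,2} = 1
G(20) = mex{0,0,2,2,2} = 1
G(21) = mex{0,0,3,2,2} = 1
G(22) = mex{0,0,3,3,2} = 1
G(23) = mex{1,0,3,3,3} = 2
G(24) = mex{1,1,0,3,3} = 2
G(25) = mex{1,1,0,0,3} = 2
G(26) = mex{1,1,0,0,0} = 2
G(27) = mex{2,1,0,0,0} = 3
G(28) = mex{2,2,1,0,0} = 3
G(29) = mex{2,2,1,1,0} = 3

3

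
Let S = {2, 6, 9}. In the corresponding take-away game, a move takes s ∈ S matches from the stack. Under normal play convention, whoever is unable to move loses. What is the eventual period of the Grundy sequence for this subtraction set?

n :  0  1  2  3  4  5  6  7  8  9 10 11 12 13 14 15 16 17 18 19 20 21 22 23 24 25 26 27 28 29 30 31
G :  0  0  1  1  0  0  1  1  0  2  1  3  0  2  1  0  0  1  1  0  0  1  1  0  2  1  3  0  2  1  0  0
G(n+15) = G(n) holds for n = 0,…,8 (a full window of length max(S) = 9), so the sequence is purely periodic with period 15.

15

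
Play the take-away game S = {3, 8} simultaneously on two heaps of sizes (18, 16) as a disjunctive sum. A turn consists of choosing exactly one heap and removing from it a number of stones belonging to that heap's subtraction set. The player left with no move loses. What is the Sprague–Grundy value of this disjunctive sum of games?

1

All heaps use S = {3, 8}:
G(0) = 0
G(1) = mex{} = 0
G(2) = mex{} = 0
G(3) = mex{0} = 1
G(4) = mex{0} = 1
G(5) = mex{0} = 1
G(6) = mex{1} = 0
G(7) = mex{1} = 0
G(8) = mex{1,0} = 2
G(9) = mex{0,0} = 1
G(10) = mex{0,0} = 1
G(11) = mex{2,1} = 0
G(12) = mex{1,1} = 0
G(13) = mex{1,1} = 0
G(14) = mex{0,0} = 1
G(15) = mex{0,0} = 1
G(16) = mex{0,2} = 1
G(17) = mex{1,1} = 0
G(18) = mex{1,1} = 0
Heap A: G(18) = 0.
Heap B: G(16) = 1.
Combined Grundy value = 0 ⊕ 1 = 1.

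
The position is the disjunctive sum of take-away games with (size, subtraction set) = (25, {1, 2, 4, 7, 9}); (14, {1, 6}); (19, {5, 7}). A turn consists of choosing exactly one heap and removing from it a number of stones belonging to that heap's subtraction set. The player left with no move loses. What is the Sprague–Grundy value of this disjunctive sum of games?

1

Heap A, S = {1, 2, 4, 7, 9}:
n :  0  1  2  3  4  5  6  7  8  9 10 11 12 13 14 15 16 17 18 19 20 21 22 23 24 25
G :  0  1  2  0  1  2  0  1  2  3  4  0  1  2  0  1  2  0  1  2  3  4  0  1  2  0
G_A(25) = 0.
Heap B, S = {1, 6}:
n :  0  1  2  3  4  5  6  7  8  9 10 11 12 13 14
G :  0  1  0  1  0  1  2  0  1  0  1  0  1  2  0
G_B(14) = 0.
Heap C, S = {5, 7}:
G(0) = 0
G(1) = mex{} = 0
G(2) = mex{} = 0
G(3) = mex{} = 0
G(4) = mex{} = 0
G(5) = mex{0} = 1
G(6) = mex{0} = 1
G(7) = mex{0,0} = 1
G(8) = mex{0,0} = 1
G(9) = mex{0,0} = 1
G(10) = mex{1,0} = 2
G(11) = mex{1,0} = 2
G(12) = mex{1,1} = 0
G(13) = mex{1,1} = 0
G(14) = mex{1,1} = 0
G(15) = mex{2,1} = 0
G(16) = mex{2,1} = 0
G(17) = mex{0,2} = 1
G(18) = mex{0,2} = 1
G(19) = mex{0,0} = 1
G_C(19) = 1.
Combined Grundy value = 0 ⊕ 0 ⊕ 1 = 1.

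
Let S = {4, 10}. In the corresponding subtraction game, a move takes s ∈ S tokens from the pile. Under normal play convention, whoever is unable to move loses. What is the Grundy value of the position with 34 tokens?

1

n :  0  1  2  3  4  5  6  7  8  9 10 11 12 13 14 15 16 17 18 19 20 21 22 23 24 25 26 27 28 29 30 31 32 33 34
G :  0  0  0  0  1  1  1  1  0  0  2  2  1  1  0  0  0  0  1  1  1  1  0  0  2  2  1  1  0  0  0  0  1  1  1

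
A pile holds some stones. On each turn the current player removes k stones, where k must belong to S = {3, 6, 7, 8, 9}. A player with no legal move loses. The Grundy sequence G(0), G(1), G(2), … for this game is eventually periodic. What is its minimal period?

12

G(0) = 0
G(1) = mex{} = 0
G(2) = mex{} = 0
G(3) = mex{0} = 1
G(4) = mex{0} = 1
G(5) = mex{0} = 1
G(6) = mex{1,0} = 2
G(7) = mex{1,0,0} = 2
G(8) = mex{1,0,0,0} = 2
G(9) = mex{2,1,0,0,0} = 3
G(10) = mex{2,1,1,0,0} = 3
G(11) = mex{2,1,1,1,0} = 3
G(12) = mex{3,2,1,1,1} = 0
G(13) = mex{3,2,2,1,1} = 0
G(14) = mex{3,2,2,2,1} = 0
G(15) = mex{0,3,2,2,2} = 1
G(16) = mex{0,3,3,2,2} = 1
G(17) = mex{0,3,3,3,2} = 1
G(18) = mex{1,0,3,3,3} = 2
G(19) = mex{1,0,0,3,3} = 2
G(20) = mex{1,0,0,0,3} = 2
G(21) = mex{2,1,0,0,0} = 3
G(22) = mex{2,1,1,0,0} = 3
G(23) = mex{2,1,1,1,0} = 3
G(24) = mex{3,2,1,1,1} = 0
G(25) = mex{3,2,2,1,1} = 0
G(n+12) = G(n) holds for n = 0,…,8 (a full window of length max(S) = 9), so the sequence is purely periodic with period 12.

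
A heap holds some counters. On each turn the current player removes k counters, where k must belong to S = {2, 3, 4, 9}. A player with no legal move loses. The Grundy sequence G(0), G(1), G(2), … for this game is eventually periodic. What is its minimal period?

G(0) = 0
G(1) = mex{} = 0
G(2) = mex{0} = 1
G(3) = mex{0,0} = 1
G(4) = mex{1,0,0} = 2
G(5) = mex{1,1,0} = 2
G(6) = mex{2,1,1} = 0
G(7) = mex{2,2,1} = 0
G(8) = mex{0,2,2} = 1
G(9) = mex{0,0,2,0} = 1
G(10) = mex{1,0,0,0} = 2
G(11) = mex{1,1,0,1} = 2
G(12) = mex{2,1,1,1} = 0
G(13) = mex{2,2,1,2} = 0
G(14) = mex{0,2,2,2} = 1
G(15) = mex{0,0,2,0} = 1
G(16) = mex{1,0,0,0} = 2
G(n+6) = G(n) holds for n = 0,…,8 (a full window of length max(S) = 9), so the sequence is purely periodic with period 6.

6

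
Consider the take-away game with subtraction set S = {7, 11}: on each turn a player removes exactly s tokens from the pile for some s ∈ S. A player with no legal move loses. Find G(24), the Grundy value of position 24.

n :  0  1  2  3  4  5  6  7  8  9 10 11 12 13 14 15 16 17 18 19 20 21 22 23 24
G :  0  0  0  0  0  0  0  1  1  1  1  1  1  1  2  2  2  2  0  0  0  0  0  0  0

0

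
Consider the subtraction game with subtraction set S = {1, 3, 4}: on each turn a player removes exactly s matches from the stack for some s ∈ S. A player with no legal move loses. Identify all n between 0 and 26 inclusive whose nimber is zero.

0, 2, 7, 9, 14, 16, 21, 23

G(0) = 0
G(1) = mex{0} = 1
G(2) = mex{1} = 0
G(3) = mex{0,0} = 1
G(4) = mex{1,1,0} = 2
G(5) = mex{2,0,1} = 3
G(6) = mex{3,1,0} = 2
G(7) = mex{2,2,1} = 0
G(8) = mex{0,3,2} = 1
G(9) = mex{1,2,3} = 0
G(10) = mex{0,0,2} = 1
G(11) = mex{1,1,0} = 2
G(12) = mex{2,0,1} = 3
G(13) = mex{3,1,0} = 2
G(14) = mex{2,2,1} = 0
G(15) = mex{0,3,2} = 1
G(16) = mex{1,2,3} = 0
G(17) = mex{0,0,2} = 1
G(18) = mex{1,1,0} = 2
G(19) = mex{2,0,1} = 3
G(20) = mex{3,1,0} = 2
G(21) = mex{2,2,1} = 0
G(22) = mex{0,3,2} = 1
G(23) = mex{1,2,3} = 0
G(24) = mex{0,0,2} = 1
G(25) = mex{1,1,0} = 2
G(26) = mex{2,0,1} = 3
P-positions are exactly the n with G(n) = 0.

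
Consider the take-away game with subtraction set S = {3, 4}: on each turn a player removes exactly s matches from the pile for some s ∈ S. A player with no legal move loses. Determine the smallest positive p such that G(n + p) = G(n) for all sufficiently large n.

G(0) = 0
G(1) = mex{} = 0
G(2) = mex{} = 0
G(3) = mex{0} = 1
G(4) = mex{0,0} = 1
G(5) = mex{0,0} = 1
G(6) = mex{1,0} = 2
G(7) = mex{1,1} = 0
G(8) = mex{1,1} = 0
G(9) = mex{2,1} = 0
G(10) = mex{0,2} = 1
G(11) = mex{0,0} = 1
G(12) = mex{0,0} = 1
G(13) = mex{1,0} = 2
G(14) = mex{1,1} = 0
G(15) = mex{1,1} = 0
G(n+7) = G(n) holds for n = 0,…,3 (a full window of length max(S) = 4), so the sequence is purely periodic with period 7.

7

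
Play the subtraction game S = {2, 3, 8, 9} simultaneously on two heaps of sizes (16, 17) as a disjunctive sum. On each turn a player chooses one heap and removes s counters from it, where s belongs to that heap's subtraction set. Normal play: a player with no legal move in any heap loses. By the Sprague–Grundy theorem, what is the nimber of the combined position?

All heaps use S = {2, 3, 8, 9}:
G(0) = 0
G(1) = mex{} = 0
G(2) = mex{0} = 1
G(3) = mex{0,0} = 1
G(4) = mex{1,0} = 2
G(5) = mex{1,1} = 0
G(6) = mex{2,1} = 0
G(7) = mex{0,2} = 1
G(8) = mex{0,0,0} = 1
G(9) = mex{1,0,0,0} = 2
G(10) = mex{1,1,1,0} = 2
G(11) = mex{2,1,1,1} = 0
G(12) = mex{2,2,2,1} = 0
G(13) = mex{0,2,0,2} = 1
G(14) = mex{0,0,0,0} = 1
G(15) = mex{1,0,1,0} = 2
G(16) = mex{1,1,1,1} = 0
G(17) = mex{2,1,2,1} = 0
Heap A: G(16) = 0.
Heap B: G(17) = 0.
Combined Grundy value = 0 ⊕ 0 = 0.

0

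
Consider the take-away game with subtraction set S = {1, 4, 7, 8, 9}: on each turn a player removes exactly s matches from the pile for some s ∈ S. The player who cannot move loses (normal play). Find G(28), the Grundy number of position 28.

3

G(0) = 0
G(1) = mex{0} = 1
G(2) = mex{1} = 0
G(3) = mex{0} = 1
G(4) = mex{1,0} = 2
G(5) = mex{2,1} = 0
G(6) = mex{0,0} = 1
G(7) = mex{1,1,0} = 2
G(8) = mex{2,2,1,0} = 3
G(9) = mex{3,0,0,1,0} = 2
G(10) = mex{2,1,1,0,1} = 3
G(11) = mex{3,2,2,1,0} = 4
G(12) = mex{4,3,0,2,1} = 5
G(13) = mex{5,2,1,0,2} = 3
G(14) = mex{3,3,2,1,0} = 4
G(15) = mex{4,4,3,2,1} = 0
G(16) = mex{0,5,2,3,2} = 1
G(17) = mex{1,3,3,2,3} = 0
G(18) = mex{0,4,4,3,2} = 1
G(19) = mex{1,0,5,4,3} = 2
G(20) = mex{2,1,3,5,4} = 0
G(21) = mex{0,0,4,3,5} = 1
G(22) = mex{1,1,0,4,3} = 2
G(23) = mex{2,2,1,0,4} = 3
G(24) = mex{3,0,0,1,0} = 2
G(25) = mex{2,1,1,0,1} = 3
G(26) = mex{3,2,2,1,0} = 4
G(27) = mex{4,3,0,2,1} = 5
G(28) = mex{5,2,1,0,2} = 3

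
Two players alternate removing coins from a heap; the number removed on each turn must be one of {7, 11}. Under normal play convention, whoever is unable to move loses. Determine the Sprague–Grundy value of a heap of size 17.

n :  0  1  2  3  4  5  6  7  8  9 10 11 12 13 14 15 16 17
G :  0  0  0  0  0  0  0  1  1  1  1  1  1  1  2  2  2  2

2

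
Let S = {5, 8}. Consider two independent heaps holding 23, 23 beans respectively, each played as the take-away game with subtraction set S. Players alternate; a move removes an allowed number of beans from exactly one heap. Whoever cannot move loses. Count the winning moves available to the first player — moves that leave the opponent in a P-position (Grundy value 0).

All heaps use S = {5, 8}:
n :  0  1  2  3  4  5  6  7  8  9 10 11 12 13 14 15 16 17 18 19 20 21 22 23
G :  0  0  0  0  0  1  1  1  1  1  2  2  2  0  0  0  0  0  1  1  1  1  1  2
Heap A: G(23) = 2.
Heap B: G(23) = 2.
Combined Grundy value = 2 ⊕ 2 = 0.
A winning move leaves total XOR = 0, i.e. changes one component's Grundy value g to g ⊕ X where X is the current total.
Heap A: target g' = 2⊕0 = 2, but every legal move changes the Grundy value (mex property), so 0 moves.
Heap B: target g' = 2⊕0 = 2, but every legal move changes the Grundy value (mex property), so 0 moves.

0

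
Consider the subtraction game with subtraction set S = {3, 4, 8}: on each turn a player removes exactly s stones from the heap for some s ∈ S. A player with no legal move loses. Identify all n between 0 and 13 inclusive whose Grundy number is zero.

G(0) = 0
G(1) = mex{} = 0
G(2) = mex{} = 0
G(3) = mex{0} = 1
G(4) = mex{0,0} = 1
G(5) = mex{0,0} = 1
G(6) = mex{1,0} = 2
G(7) = mex{1,1} = 0
G(8) = mex{1,1,0} = 2
G(9) = mex{2,1,0} = 3
G(10) = mex{0,2,0} = 1
G(11) = mex{2,0,1} = 3
G(12) = mex{3,2,1} = 0
G(13) = mex{1,3,1} = 0
P-positions are exactly the n with G(n) = 0.

0, 1, 2, 7, 12, 13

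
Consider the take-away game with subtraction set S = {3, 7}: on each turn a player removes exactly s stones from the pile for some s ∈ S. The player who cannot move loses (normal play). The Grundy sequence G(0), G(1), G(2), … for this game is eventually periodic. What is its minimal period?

n :  0  1  2  3  4  5  6  7  8  9 10 11 12 13 14 15 16 17 18 19 20 21
G :  0  0  0  1  1  1  0  2  2  1  0  0  0  1  1  1  0  2  2  1  0  0
G(n+10) = G(n) holds for n = 0,…,6 (a full window of length max(S) = 7), so the sequence is purely periodic with period 10.

10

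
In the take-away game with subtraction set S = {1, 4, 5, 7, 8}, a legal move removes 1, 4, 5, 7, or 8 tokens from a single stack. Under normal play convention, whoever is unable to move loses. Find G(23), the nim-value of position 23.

n :  0  1  2  3  4  5  6  7  8  9 10 11 12 13 14 15 16 17 18 19 20 21 22 23
G :  0  1  0  1  2  3  2  3  4  5  4  0  1  0  1  2  3  2  3  4  5  4  0  1

1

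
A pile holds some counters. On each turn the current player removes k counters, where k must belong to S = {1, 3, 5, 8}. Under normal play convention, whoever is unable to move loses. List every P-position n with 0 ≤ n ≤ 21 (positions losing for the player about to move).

n :  0  1  2  3  4  5  6  7  8  9 10 11 12 13 14 15 16 17 18 19 20 21
G :  0  1  0  1  0  1  0  1  2  3  2  3  2  0  1  0  1  0  1  0  1  2
P-positions are exactly the n with G(n) = 0.

0, 2, 4, 6, 13, 15, 17, 19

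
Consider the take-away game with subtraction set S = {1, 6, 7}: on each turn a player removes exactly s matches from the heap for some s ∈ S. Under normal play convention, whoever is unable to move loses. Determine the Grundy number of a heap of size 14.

0

n :  0  1  2  3  4  5  6  7  8  9 10 11 12 13 14
G :  0  1  0  1  0  1  2  3  2  3  2  3  0  1  0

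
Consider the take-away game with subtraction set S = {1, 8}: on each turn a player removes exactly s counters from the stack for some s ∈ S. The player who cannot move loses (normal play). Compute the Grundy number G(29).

G(0) = 0
G(1) = mex{0} = 1
G(2) = mex{1} = 0
G(3) = mex{0} = 1
G(4) = mex{1} = 0
G(5) = mex{0} = 1
G(6) = mex{1} = 0
G(7) = mex{0} = 1
G(8) = mex{1,0} = 2
G(9) = mex{2,1} = 0
G(10) = mex{0,0} = 1
G(11) = mex{1,1} = 0
G(12) = mex{0,0} = 1
G(13) = mex{1,1} = 0
G(14) = mex{0,0} = 1
G(15) = mex{1,1} = 0
G(16) = mex{0,2} = 1
G(17) = mex{1,0} = 2
G(18) = mex{2,1} = 0
G(19) = mex{0,0} = 1
G(20) = mex{1,1} = 0
G(21) = mex{0,0} = 1
G(22) = mex{1,1} = 0
G(23) = mex{0,0} = 1
G(24) = mex{1,1} = 0
G(25) = mex{0,2} = 1
G(26) = mex{1,0} = 2
G(27) = mex{2,1} = 0
G(28) = mex{0,0} = 1
G(29) = mex{1,1} = 0

0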